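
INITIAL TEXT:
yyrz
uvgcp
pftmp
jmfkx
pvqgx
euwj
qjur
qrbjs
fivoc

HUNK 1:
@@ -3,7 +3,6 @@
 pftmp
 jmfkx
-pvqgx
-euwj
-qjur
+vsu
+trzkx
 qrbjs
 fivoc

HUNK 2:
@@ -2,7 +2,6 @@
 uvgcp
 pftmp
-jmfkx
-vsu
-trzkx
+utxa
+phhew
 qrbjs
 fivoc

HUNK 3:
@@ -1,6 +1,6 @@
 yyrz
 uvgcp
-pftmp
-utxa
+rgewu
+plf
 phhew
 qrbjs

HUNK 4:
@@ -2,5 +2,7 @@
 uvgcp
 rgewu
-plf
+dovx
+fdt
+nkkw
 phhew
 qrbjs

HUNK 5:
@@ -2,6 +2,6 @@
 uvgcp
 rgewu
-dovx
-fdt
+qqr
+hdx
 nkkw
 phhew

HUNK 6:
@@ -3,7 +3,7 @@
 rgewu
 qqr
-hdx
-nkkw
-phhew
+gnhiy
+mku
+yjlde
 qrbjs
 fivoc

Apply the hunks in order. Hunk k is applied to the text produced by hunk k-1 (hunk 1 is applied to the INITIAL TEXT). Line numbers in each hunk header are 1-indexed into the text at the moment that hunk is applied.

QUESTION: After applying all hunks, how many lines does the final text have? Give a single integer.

Hunk 1: at line 3 remove [pvqgx,euwj,qjur] add [vsu,trzkx] -> 8 lines: yyrz uvgcp pftmp jmfkx vsu trzkx qrbjs fivoc
Hunk 2: at line 2 remove [jmfkx,vsu,trzkx] add [utxa,phhew] -> 7 lines: yyrz uvgcp pftmp utxa phhew qrbjs fivoc
Hunk 3: at line 1 remove [pftmp,utxa] add [rgewu,plf] -> 7 lines: yyrz uvgcp rgewu plf phhew qrbjs fivoc
Hunk 4: at line 2 remove [plf] add [dovx,fdt,nkkw] -> 9 lines: yyrz uvgcp rgewu dovx fdt nkkw phhew qrbjs fivoc
Hunk 5: at line 2 remove [dovx,fdt] add [qqr,hdx] -> 9 lines: yyrz uvgcp rgewu qqr hdx nkkw phhew qrbjs fivoc
Hunk 6: at line 3 remove [hdx,nkkw,phhew] add [gnhiy,mku,yjlde] -> 9 lines: yyrz uvgcp rgewu qqr gnhiy mku yjlde qrbjs fivoc
Final line count: 9

Answer: 9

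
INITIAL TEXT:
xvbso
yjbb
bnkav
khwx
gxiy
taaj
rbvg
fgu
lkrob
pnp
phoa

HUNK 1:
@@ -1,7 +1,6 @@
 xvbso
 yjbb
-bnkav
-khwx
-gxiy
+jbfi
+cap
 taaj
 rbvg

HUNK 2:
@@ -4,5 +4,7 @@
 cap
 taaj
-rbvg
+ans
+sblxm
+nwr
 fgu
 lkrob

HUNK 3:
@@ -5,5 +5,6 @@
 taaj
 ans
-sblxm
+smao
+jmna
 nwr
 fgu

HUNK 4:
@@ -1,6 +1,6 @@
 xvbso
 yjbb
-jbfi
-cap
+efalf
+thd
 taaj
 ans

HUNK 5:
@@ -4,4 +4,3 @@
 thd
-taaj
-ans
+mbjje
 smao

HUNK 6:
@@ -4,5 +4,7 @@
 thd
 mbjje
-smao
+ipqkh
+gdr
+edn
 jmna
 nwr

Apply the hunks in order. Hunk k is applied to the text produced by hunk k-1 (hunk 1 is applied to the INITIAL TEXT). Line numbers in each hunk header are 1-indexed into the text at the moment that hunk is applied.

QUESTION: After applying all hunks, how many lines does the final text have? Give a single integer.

Hunk 1: at line 1 remove [bnkav,khwx,gxiy] add [jbfi,cap] -> 10 lines: xvbso yjbb jbfi cap taaj rbvg fgu lkrob pnp phoa
Hunk 2: at line 4 remove [rbvg] add [ans,sblxm,nwr] -> 12 lines: xvbso yjbb jbfi cap taaj ans sblxm nwr fgu lkrob pnp phoa
Hunk 3: at line 5 remove [sblxm] add [smao,jmna] -> 13 lines: xvbso yjbb jbfi cap taaj ans smao jmna nwr fgu lkrob pnp phoa
Hunk 4: at line 1 remove [jbfi,cap] add [efalf,thd] -> 13 lines: xvbso yjbb efalf thd taaj ans smao jmna nwr fgu lkrob pnp phoa
Hunk 5: at line 4 remove [taaj,ans] add [mbjje] -> 12 lines: xvbso yjbb efalf thd mbjje smao jmna nwr fgu lkrob pnp phoa
Hunk 6: at line 4 remove [smao] add [ipqkh,gdr,edn] -> 14 lines: xvbso yjbb efalf thd mbjje ipqkh gdr edn jmna nwr fgu lkrob pnp phoa
Final line count: 14

Answer: 14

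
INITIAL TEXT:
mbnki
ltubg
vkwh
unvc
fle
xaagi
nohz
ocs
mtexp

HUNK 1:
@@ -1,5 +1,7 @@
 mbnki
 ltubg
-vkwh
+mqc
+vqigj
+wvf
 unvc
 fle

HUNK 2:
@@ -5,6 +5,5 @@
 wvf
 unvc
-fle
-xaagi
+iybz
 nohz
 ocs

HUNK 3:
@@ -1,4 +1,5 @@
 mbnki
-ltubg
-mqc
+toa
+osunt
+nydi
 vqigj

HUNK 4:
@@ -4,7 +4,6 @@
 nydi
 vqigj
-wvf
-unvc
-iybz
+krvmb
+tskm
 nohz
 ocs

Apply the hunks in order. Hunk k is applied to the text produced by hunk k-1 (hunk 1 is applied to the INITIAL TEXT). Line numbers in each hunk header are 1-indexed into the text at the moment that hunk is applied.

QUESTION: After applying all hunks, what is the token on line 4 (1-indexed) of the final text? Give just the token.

Hunk 1: at line 1 remove [vkwh] add [mqc,vqigj,wvf] -> 11 lines: mbnki ltubg mqc vqigj wvf unvc fle xaagi nohz ocs mtexp
Hunk 2: at line 5 remove [fle,xaagi] add [iybz] -> 10 lines: mbnki ltubg mqc vqigj wvf unvc iybz nohz ocs mtexp
Hunk 3: at line 1 remove [ltubg,mqc] add [toa,osunt,nydi] -> 11 lines: mbnki toa osunt nydi vqigj wvf unvc iybz nohz ocs mtexp
Hunk 4: at line 4 remove [wvf,unvc,iybz] add [krvmb,tskm] -> 10 lines: mbnki toa osunt nydi vqigj krvmb tskm nohz ocs mtexp
Final line 4: nydi

Answer: nydi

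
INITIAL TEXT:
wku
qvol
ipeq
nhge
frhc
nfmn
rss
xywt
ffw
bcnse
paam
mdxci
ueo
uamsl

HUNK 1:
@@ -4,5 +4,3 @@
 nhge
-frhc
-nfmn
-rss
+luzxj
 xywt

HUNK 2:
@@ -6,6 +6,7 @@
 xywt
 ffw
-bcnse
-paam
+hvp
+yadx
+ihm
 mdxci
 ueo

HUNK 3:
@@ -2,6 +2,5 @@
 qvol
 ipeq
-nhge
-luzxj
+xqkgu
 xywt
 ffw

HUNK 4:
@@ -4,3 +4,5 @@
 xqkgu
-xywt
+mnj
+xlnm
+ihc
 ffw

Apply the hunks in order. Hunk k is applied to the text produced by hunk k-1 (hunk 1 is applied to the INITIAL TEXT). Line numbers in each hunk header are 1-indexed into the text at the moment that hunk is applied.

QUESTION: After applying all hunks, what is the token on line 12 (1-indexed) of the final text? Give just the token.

Hunk 1: at line 4 remove [frhc,nfmn,rss] add [luzxj] -> 12 lines: wku qvol ipeq nhge luzxj xywt ffw bcnse paam mdxci ueo uamsl
Hunk 2: at line 6 remove [bcnse,paam] add [hvp,yadx,ihm] -> 13 lines: wku qvol ipeq nhge luzxj xywt ffw hvp yadx ihm mdxci ueo uamsl
Hunk 3: at line 2 remove [nhge,luzxj] add [xqkgu] -> 12 lines: wku qvol ipeq xqkgu xywt ffw hvp yadx ihm mdxci ueo uamsl
Hunk 4: at line 4 remove [xywt] add [mnj,xlnm,ihc] -> 14 lines: wku qvol ipeq xqkgu mnj xlnm ihc ffw hvp yadx ihm mdxci ueo uamsl
Final line 12: mdxci

Answer: mdxci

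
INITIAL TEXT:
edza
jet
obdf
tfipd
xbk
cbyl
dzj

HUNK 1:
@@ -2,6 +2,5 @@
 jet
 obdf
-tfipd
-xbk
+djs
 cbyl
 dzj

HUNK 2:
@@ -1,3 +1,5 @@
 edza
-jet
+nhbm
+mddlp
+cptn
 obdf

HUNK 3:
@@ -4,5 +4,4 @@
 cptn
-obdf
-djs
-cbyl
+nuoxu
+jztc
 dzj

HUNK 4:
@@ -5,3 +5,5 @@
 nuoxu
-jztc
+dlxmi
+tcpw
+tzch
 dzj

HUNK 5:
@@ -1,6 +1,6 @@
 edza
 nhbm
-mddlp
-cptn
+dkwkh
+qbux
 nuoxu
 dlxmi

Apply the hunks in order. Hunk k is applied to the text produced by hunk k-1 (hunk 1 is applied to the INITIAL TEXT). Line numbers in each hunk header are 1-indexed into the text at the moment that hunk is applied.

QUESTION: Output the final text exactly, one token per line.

Answer: edza
nhbm
dkwkh
qbux
nuoxu
dlxmi
tcpw
tzch
dzj

Derivation:
Hunk 1: at line 2 remove [tfipd,xbk] add [djs] -> 6 lines: edza jet obdf djs cbyl dzj
Hunk 2: at line 1 remove [jet] add [nhbm,mddlp,cptn] -> 8 lines: edza nhbm mddlp cptn obdf djs cbyl dzj
Hunk 3: at line 4 remove [obdf,djs,cbyl] add [nuoxu,jztc] -> 7 lines: edza nhbm mddlp cptn nuoxu jztc dzj
Hunk 4: at line 5 remove [jztc] add [dlxmi,tcpw,tzch] -> 9 lines: edza nhbm mddlp cptn nuoxu dlxmi tcpw tzch dzj
Hunk 5: at line 1 remove [mddlp,cptn] add [dkwkh,qbux] -> 9 lines: edza nhbm dkwkh qbux nuoxu dlxmi tcpw tzch dzj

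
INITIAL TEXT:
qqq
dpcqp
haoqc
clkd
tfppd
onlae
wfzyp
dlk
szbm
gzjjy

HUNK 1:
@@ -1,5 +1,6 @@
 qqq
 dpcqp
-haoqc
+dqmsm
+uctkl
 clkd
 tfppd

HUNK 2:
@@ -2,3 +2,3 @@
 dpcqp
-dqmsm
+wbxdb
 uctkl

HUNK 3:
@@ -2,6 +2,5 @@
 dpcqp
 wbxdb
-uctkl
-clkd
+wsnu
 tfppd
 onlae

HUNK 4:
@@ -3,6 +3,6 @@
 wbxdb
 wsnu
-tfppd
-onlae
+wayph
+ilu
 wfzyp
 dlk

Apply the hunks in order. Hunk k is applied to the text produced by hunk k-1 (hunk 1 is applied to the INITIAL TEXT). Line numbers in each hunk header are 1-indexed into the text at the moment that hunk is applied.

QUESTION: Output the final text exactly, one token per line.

Hunk 1: at line 1 remove [haoqc] add [dqmsm,uctkl] -> 11 lines: qqq dpcqp dqmsm uctkl clkd tfppd onlae wfzyp dlk szbm gzjjy
Hunk 2: at line 2 remove [dqmsm] add [wbxdb] -> 11 lines: qqq dpcqp wbxdb uctkl clkd tfppd onlae wfzyp dlk szbm gzjjy
Hunk 3: at line 2 remove [uctkl,clkd] add [wsnu] -> 10 lines: qqq dpcqp wbxdb wsnu tfppd onlae wfzyp dlk szbm gzjjy
Hunk 4: at line 3 remove [tfppd,onlae] add [wayph,ilu] -> 10 lines: qqq dpcqp wbxdb wsnu wayph ilu wfzyp dlk szbm gzjjy

Answer: qqq
dpcqp
wbxdb
wsnu
wayph
ilu
wfzyp
dlk
szbm
gzjjy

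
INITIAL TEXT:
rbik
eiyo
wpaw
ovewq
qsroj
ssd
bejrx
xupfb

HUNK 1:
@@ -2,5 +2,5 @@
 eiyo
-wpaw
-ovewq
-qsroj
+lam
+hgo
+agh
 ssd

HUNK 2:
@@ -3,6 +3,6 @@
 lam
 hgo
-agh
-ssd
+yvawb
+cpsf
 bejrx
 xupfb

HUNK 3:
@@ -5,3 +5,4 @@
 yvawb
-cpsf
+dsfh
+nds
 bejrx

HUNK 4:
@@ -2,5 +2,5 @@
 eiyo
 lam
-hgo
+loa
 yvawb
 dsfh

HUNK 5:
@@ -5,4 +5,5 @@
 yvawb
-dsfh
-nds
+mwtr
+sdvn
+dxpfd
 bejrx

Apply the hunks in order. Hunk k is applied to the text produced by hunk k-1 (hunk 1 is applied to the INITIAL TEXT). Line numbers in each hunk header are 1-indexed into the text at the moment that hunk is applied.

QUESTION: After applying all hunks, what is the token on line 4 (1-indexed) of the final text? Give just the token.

Answer: loa

Derivation:
Hunk 1: at line 2 remove [wpaw,ovewq,qsroj] add [lam,hgo,agh] -> 8 lines: rbik eiyo lam hgo agh ssd bejrx xupfb
Hunk 2: at line 3 remove [agh,ssd] add [yvawb,cpsf] -> 8 lines: rbik eiyo lam hgo yvawb cpsf bejrx xupfb
Hunk 3: at line 5 remove [cpsf] add [dsfh,nds] -> 9 lines: rbik eiyo lam hgo yvawb dsfh nds bejrx xupfb
Hunk 4: at line 2 remove [hgo] add [loa] -> 9 lines: rbik eiyo lam loa yvawb dsfh nds bejrx xupfb
Hunk 5: at line 5 remove [dsfh,nds] add [mwtr,sdvn,dxpfd] -> 10 lines: rbik eiyo lam loa yvawb mwtr sdvn dxpfd bejrx xupfb
Final line 4: loa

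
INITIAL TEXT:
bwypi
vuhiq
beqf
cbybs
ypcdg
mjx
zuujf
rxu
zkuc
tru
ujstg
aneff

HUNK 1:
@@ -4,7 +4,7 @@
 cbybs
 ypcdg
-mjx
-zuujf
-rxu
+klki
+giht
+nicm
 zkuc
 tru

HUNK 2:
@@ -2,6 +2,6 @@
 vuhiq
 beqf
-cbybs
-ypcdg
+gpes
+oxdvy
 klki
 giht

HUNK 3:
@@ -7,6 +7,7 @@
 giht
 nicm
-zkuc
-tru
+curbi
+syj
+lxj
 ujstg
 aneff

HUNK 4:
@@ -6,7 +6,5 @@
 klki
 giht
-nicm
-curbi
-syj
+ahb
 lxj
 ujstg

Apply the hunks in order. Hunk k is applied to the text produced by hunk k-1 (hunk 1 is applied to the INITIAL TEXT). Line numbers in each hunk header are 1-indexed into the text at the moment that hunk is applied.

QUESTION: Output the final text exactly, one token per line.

Answer: bwypi
vuhiq
beqf
gpes
oxdvy
klki
giht
ahb
lxj
ujstg
aneff

Derivation:
Hunk 1: at line 4 remove [mjx,zuujf,rxu] add [klki,giht,nicm] -> 12 lines: bwypi vuhiq beqf cbybs ypcdg klki giht nicm zkuc tru ujstg aneff
Hunk 2: at line 2 remove [cbybs,ypcdg] add [gpes,oxdvy] -> 12 lines: bwypi vuhiq beqf gpes oxdvy klki giht nicm zkuc tru ujstg aneff
Hunk 3: at line 7 remove [zkuc,tru] add [curbi,syj,lxj] -> 13 lines: bwypi vuhiq beqf gpes oxdvy klki giht nicm curbi syj lxj ujstg aneff
Hunk 4: at line 6 remove [nicm,curbi,syj] add [ahb] -> 11 lines: bwypi vuhiq beqf gpes oxdvy klki giht ahb lxj ujstg aneff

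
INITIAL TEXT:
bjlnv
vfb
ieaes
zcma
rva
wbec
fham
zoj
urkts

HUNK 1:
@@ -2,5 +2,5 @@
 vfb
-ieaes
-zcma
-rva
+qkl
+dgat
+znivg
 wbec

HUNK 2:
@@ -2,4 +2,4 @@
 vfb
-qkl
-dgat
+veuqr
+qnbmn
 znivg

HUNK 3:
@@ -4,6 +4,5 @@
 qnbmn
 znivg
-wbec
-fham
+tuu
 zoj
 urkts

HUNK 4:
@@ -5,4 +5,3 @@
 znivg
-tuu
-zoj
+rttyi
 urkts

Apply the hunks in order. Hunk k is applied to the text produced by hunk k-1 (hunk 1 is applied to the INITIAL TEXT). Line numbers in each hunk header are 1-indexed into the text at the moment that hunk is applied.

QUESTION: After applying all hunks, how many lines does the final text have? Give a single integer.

Answer: 7

Derivation:
Hunk 1: at line 2 remove [ieaes,zcma,rva] add [qkl,dgat,znivg] -> 9 lines: bjlnv vfb qkl dgat znivg wbec fham zoj urkts
Hunk 2: at line 2 remove [qkl,dgat] add [veuqr,qnbmn] -> 9 lines: bjlnv vfb veuqr qnbmn znivg wbec fham zoj urkts
Hunk 3: at line 4 remove [wbec,fham] add [tuu] -> 8 lines: bjlnv vfb veuqr qnbmn znivg tuu zoj urkts
Hunk 4: at line 5 remove [tuu,zoj] add [rttyi] -> 7 lines: bjlnv vfb veuqr qnbmn znivg rttyi urkts
Final line count: 7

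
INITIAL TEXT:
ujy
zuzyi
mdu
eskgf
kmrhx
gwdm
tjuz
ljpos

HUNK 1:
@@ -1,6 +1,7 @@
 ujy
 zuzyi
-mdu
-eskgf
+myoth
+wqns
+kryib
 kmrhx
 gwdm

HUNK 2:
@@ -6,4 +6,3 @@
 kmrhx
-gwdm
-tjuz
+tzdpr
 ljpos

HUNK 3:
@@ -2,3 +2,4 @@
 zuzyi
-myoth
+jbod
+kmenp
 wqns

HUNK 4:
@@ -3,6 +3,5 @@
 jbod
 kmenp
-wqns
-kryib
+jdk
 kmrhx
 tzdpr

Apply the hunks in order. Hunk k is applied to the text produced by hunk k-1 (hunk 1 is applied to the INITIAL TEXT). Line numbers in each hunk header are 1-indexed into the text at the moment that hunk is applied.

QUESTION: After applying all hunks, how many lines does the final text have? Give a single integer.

Answer: 8

Derivation:
Hunk 1: at line 1 remove [mdu,eskgf] add [myoth,wqns,kryib] -> 9 lines: ujy zuzyi myoth wqns kryib kmrhx gwdm tjuz ljpos
Hunk 2: at line 6 remove [gwdm,tjuz] add [tzdpr] -> 8 lines: ujy zuzyi myoth wqns kryib kmrhx tzdpr ljpos
Hunk 3: at line 2 remove [myoth] add [jbod,kmenp] -> 9 lines: ujy zuzyi jbod kmenp wqns kryib kmrhx tzdpr ljpos
Hunk 4: at line 3 remove [wqns,kryib] add [jdk] -> 8 lines: ujy zuzyi jbod kmenp jdk kmrhx tzdpr ljpos
Final line count: 8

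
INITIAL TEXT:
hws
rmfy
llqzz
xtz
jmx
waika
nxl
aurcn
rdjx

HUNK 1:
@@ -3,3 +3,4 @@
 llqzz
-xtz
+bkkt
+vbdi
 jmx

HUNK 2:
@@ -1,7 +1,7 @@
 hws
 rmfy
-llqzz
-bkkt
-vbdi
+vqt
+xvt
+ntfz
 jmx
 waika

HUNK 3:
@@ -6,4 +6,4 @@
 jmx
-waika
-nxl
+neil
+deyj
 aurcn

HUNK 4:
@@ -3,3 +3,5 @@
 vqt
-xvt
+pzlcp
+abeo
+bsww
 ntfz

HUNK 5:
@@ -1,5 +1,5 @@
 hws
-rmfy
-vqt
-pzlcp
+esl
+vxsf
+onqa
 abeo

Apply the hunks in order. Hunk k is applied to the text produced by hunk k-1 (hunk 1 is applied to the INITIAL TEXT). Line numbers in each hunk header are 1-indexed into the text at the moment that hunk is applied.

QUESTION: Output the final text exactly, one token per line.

Answer: hws
esl
vxsf
onqa
abeo
bsww
ntfz
jmx
neil
deyj
aurcn
rdjx

Derivation:
Hunk 1: at line 3 remove [xtz] add [bkkt,vbdi] -> 10 lines: hws rmfy llqzz bkkt vbdi jmx waika nxl aurcn rdjx
Hunk 2: at line 1 remove [llqzz,bkkt,vbdi] add [vqt,xvt,ntfz] -> 10 lines: hws rmfy vqt xvt ntfz jmx waika nxl aurcn rdjx
Hunk 3: at line 6 remove [waika,nxl] add [neil,deyj] -> 10 lines: hws rmfy vqt xvt ntfz jmx neil deyj aurcn rdjx
Hunk 4: at line 3 remove [xvt] add [pzlcp,abeo,bsww] -> 12 lines: hws rmfy vqt pzlcp abeo bsww ntfz jmx neil deyj aurcn rdjx
Hunk 5: at line 1 remove [rmfy,vqt,pzlcp] add [esl,vxsf,onqa] -> 12 lines: hws esl vxsf onqa abeo bsww ntfz jmx neil deyj aurcn rdjx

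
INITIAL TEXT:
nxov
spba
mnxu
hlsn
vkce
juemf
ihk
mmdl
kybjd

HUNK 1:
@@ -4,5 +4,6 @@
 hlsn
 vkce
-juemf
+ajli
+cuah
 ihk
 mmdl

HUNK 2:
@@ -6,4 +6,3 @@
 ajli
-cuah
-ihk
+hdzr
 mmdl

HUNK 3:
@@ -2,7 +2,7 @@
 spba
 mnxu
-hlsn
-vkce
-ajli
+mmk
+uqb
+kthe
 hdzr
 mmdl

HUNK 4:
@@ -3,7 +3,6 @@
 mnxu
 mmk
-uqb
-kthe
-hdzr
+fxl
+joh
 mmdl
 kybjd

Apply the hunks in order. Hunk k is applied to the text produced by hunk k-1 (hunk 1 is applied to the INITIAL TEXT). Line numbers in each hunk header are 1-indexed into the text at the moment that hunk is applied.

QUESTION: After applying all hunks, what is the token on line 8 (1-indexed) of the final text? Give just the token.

Hunk 1: at line 4 remove [juemf] add [ajli,cuah] -> 10 lines: nxov spba mnxu hlsn vkce ajli cuah ihk mmdl kybjd
Hunk 2: at line 6 remove [cuah,ihk] add [hdzr] -> 9 lines: nxov spba mnxu hlsn vkce ajli hdzr mmdl kybjd
Hunk 3: at line 2 remove [hlsn,vkce,ajli] add [mmk,uqb,kthe] -> 9 lines: nxov spba mnxu mmk uqb kthe hdzr mmdl kybjd
Hunk 4: at line 3 remove [uqb,kthe,hdzr] add [fxl,joh] -> 8 lines: nxov spba mnxu mmk fxl joh mmdl kybjd
Final line 8: kybjd

Answer: kybjd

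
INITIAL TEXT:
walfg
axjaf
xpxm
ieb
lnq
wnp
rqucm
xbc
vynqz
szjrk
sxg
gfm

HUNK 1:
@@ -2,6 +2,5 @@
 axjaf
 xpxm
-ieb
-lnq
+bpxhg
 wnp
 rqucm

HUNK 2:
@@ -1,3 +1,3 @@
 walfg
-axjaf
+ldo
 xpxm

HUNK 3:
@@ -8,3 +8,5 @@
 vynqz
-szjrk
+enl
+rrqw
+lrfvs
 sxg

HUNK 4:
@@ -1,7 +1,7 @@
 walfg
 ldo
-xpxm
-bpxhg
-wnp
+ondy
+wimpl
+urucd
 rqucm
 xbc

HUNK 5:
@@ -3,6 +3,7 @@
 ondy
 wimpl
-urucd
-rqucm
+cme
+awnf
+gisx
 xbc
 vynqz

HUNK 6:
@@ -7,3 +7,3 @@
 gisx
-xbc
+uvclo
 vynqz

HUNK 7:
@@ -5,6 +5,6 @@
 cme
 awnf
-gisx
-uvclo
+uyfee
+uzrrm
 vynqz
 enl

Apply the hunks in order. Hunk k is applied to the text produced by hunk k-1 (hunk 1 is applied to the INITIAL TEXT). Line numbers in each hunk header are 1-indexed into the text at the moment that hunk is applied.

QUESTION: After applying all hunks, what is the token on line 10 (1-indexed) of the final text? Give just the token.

Hunk 1: at line 2 remove [ieb,lnq] add [bpxhg] -> 11 lines: walfg axjaf xpxm bpxhg wnp rqucm xbc vynqz szjrk sxg gfm
Hunk 2: at line 1 remove [axjaf] add [ldo] -> 11 lines: walfg ldo xpxm bpxhg wnp rqucm xbc vynqz szjrk sxg gfm
Hunk 3: at line 8 remove [szjrk] add [enl,rrqw,lrfvs] -> 13 lines: walfg ldo xpxm bpxhg wnp rqucm xbc vynqz enl rrqw lrfvs sxg gfm
Hunk 4: at line 1 remove [xpxm,bpxhg,wnp] add [ondy,wimpl,urucd] -> 13 lines: walfg ldo ondy wimpl urucd rqucm xbc vynqz enl rrqw lrfvs sxg gfm
Hunk 5: at line 3 remove [urucd,rqucm] add [cme,awnf,gisx] -> 14 lines: walfg ldo ondy wimpl cme awnf gisx xbc vynqz enl rrqw lrfvs sxg gfm
Hunk 6: at line 7 remove [xbc] add [uvclo] -> 14 lines: walfg ldo ondy wimpl cme awnf gisx uvclo vynqz enl rrqw lrfvs sxg gfm
Hunk 7: at line 5 remove [gisx,uvclo] add [uyfee,uzrrm] -> 14 lines: walfg ldo ondy wimpl cme awnf uyfee uzrrm vynqz enl rrqw lrfvs sxg gfm
Final line 10: enl

Answer: enl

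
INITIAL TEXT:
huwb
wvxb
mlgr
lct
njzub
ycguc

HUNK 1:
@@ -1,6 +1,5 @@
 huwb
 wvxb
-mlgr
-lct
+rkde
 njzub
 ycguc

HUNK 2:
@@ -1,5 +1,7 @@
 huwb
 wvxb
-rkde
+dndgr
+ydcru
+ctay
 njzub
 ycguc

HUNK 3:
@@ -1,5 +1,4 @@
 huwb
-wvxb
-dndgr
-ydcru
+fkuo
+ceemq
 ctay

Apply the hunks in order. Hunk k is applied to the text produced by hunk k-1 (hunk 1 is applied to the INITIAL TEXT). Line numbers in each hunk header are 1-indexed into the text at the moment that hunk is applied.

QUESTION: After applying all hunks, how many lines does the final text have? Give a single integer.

Answer: 6

Derivation:
Hunk 1: at line 1 remove [mlgr,lct] add [rkde] -> 5 lines: huwb wvxb rkde njzub ycguc
Hunk 2: at line 1 remove [rkde] add [dndgr,ydcru,ctay] -> 7 lines: huwb wvxb dndgr ydcru ctay njzub ycguc
Hunk 3: at line 1 remove [wvxb,dndgr,ydcru] add [fkuo,ceemq] -> 6 lines: huwb fkuo ceemq ctay njzub ycguc
Final line count: 6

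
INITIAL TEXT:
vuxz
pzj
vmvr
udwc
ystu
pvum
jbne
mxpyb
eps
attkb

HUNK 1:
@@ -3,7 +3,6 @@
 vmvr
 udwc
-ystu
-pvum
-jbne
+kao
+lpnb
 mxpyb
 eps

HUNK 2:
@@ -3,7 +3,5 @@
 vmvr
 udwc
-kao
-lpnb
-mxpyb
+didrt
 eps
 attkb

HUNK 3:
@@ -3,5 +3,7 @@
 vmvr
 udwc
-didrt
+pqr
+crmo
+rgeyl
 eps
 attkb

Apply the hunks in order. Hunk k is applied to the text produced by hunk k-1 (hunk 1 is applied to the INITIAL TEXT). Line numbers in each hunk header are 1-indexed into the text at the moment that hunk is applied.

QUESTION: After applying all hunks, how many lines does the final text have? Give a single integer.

Answer: 9

Derivation:
Hunk 1: at line 3 remove [ystu,pvum,jbne] add [kao,lpnb] -> 9 lines: vuxz pzj vmvr udwc kao lpnb mxpyb eps attkb
Hunk 2: at line 3 remove [kao,lpnb,mxpyb] add [didrt] -> 7 lines: vuxz pzj vmvr udwc didrt eps attkb
Hunk 3: at line 3 remove [didrt] add [pqr,crmo,rgeyl] -> 9 lines: vuxz pzj vmvr udwc pqr crmo rgeyl eps attkb
Final line count: 9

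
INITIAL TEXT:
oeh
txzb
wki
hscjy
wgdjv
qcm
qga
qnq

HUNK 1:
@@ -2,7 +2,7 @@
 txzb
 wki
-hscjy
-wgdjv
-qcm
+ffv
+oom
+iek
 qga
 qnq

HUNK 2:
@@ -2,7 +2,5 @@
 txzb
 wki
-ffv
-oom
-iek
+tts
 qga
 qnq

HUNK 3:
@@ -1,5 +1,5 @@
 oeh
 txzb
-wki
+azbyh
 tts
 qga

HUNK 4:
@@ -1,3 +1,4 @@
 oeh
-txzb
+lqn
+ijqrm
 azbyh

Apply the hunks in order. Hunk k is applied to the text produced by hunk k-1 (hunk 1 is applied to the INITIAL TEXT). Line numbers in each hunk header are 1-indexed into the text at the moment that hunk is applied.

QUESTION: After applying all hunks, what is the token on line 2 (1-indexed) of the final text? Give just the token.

Hunk 1: at line 2 remove [hscjy,wgdjv,qcm] add [ffv,oom,iek] -> 8 lines: oeh txzb wki ffv oom iek qga qnq
Hunk 2: at line 2 remove [ffv,oom,iek] add [tts] -> 6 lines: oeh txzb wki tts qga qnq
Hunk 3: at line 1 remove [wki] add [azbyh] -> 6 lines: oeh txzb azbyh tts qga qnq
Hunk 4: at line 1 remove [txzb] add [lqn,ijqrm] -> 7 lines: oeh lqn ijqrm azbyh tts qga qnq
Final line 2: lqn

Answer: lqn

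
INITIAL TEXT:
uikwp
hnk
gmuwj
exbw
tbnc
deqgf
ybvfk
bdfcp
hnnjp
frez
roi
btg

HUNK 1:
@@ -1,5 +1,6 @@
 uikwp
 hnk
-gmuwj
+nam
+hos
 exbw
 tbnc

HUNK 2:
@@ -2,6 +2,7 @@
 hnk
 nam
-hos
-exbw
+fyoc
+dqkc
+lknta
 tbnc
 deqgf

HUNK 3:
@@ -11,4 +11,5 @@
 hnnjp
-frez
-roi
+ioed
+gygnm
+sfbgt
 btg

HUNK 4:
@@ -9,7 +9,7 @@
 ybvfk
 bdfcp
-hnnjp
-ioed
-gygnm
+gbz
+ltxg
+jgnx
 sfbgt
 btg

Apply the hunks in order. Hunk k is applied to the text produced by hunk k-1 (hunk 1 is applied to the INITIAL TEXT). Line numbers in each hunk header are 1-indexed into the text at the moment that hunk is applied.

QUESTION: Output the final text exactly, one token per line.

Answer: uikwp
hnk
nam
fyoc
dqkc
lknta
tbnc
deqgf
ybvfk
bdfcp
gbz
ltxg
jgnx
sfbgt
btg

Derivation:
Hunk 1: at line 1 remove [gmuwj] add [nam,hos] -> 13 lines: uikwp hnk nam hos exbw tbnc deqgf ybvfk bdfcp hnnjp frez roi btg
Hunk 2: at line 2 remove [hos,exbw] add [fyoc,dqkc,lknta] -> 14 lines: uikwp hnk nam fyoc dqkc lknta tbnc deqgf ybvfk bdfcp hnnjp frez roi btg
Hunk 3: at line 11 remove [frez,roi] add [ioed,gygnm,sfbgt] -> 15 lines: uikwp hnk nam fyoc dqkc lknta tbnc deqgf ybvfk bdfcp hnnjp ioed gygnm sfbgt btg
Hunk 4: at line 9 remove [hnnjp,ioed,gygnm] add [gbz,ltxg,jgnx] -> 15 lines: uikwp hnk nam fyoc dqkc lknta tbnc deqgf ybvfk bdfcp gbz ltxg jgnx sfbgt btg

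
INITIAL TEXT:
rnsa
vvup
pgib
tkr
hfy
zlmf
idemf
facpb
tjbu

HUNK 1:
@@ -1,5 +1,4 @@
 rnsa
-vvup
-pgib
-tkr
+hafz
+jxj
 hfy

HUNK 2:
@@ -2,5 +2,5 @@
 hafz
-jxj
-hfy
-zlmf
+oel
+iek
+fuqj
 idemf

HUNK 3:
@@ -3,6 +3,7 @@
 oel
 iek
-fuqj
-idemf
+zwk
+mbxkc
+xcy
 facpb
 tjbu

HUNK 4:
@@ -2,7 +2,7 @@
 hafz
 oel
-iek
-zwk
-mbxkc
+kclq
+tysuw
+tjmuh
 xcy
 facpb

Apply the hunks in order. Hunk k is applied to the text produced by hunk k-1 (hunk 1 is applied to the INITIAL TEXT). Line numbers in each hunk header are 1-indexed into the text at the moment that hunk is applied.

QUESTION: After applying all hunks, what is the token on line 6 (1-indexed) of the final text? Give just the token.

Hunk 1: at line 1 remove [vvup,pgib,tkr] add [hafz,jxj] -> 8 lines: rnsa hafz jxj hfy zlmf idemf facpb tjbu
Hunk 2: at line 2 remove [jxj,hfy,zlmf] add [oel,iek,fuqj] -> 8 lines: rnsa hafz oel iek fuqj idemf facpb tjbu
Hunk 3: at line 3 remove [fuqj,idemf] add [zwk,mbxkc,xcy] -> 9 lines: rnsa hafz oel iek zwk mbxkc xcy facpb tjbu
Hunk 4: at line 2 remove [iek,zwk,mbxkc] add [kclq,tysuw,tjmuh] -> 9 lines: rnsa hafz oel kclq tysuw tjmuh xcy facpb tjbu
Final line 6: tjmuh

Answer: tjmuh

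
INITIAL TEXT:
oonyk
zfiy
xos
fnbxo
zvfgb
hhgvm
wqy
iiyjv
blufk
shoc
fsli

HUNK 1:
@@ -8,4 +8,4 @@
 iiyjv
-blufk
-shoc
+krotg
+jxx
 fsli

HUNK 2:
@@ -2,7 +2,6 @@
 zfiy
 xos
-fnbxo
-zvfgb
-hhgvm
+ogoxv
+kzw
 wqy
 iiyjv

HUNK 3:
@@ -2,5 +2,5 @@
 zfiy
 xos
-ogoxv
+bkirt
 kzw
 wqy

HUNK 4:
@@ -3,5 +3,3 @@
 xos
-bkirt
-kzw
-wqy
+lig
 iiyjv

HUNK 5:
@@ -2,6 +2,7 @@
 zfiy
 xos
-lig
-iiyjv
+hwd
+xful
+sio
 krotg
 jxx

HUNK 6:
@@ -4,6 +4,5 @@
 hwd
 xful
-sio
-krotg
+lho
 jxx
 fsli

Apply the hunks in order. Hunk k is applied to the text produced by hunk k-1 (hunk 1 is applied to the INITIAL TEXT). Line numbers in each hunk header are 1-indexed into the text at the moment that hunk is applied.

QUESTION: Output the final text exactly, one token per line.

Answer: oonyk
zfiy
xos
hwd
xful
lho
jxx
fsli

Derivation:
Hunk 1: at line 8 remove [blufk,shoc] add [krotg,jxx] -> 11 lines: oonyk zfiy xos fnbxo zvfgb hhgvm wqy iiyjv krotg jxx fsli
Hunk 2: at line 2 remove [fnbxo,zvfgb,hhgvm] add [ogoxv,kzw] -> 10 lines: oonyk zfiy xos ogoxv kzw wqy iiyjv krotg jxx fsli
Hunk 3: at line 2 remove [ogoxv] add [bkirt] -> 10 lines: oonyk zfiy xos bkirt kzw wqy iiyjv krotg jxx fsli
Hunk 4: at line 3 remove [bkirt,kzw,wqy] add [lig] -> 8 lines: oonyk zfiy xos lig iiyjv krotg jxx fsli
Hunk 5: at line 2 remove [lig,iiyjv] add [hwd,xful,sio] -> 9 lines: oonyk zfiy xos hwd xful sio krotg jxx fsli
Hunk 6: at line 4 remove [sio,krotg] add [lho] -> 8 lines: oonyk zfiy xos hwd xful lho jxx fsli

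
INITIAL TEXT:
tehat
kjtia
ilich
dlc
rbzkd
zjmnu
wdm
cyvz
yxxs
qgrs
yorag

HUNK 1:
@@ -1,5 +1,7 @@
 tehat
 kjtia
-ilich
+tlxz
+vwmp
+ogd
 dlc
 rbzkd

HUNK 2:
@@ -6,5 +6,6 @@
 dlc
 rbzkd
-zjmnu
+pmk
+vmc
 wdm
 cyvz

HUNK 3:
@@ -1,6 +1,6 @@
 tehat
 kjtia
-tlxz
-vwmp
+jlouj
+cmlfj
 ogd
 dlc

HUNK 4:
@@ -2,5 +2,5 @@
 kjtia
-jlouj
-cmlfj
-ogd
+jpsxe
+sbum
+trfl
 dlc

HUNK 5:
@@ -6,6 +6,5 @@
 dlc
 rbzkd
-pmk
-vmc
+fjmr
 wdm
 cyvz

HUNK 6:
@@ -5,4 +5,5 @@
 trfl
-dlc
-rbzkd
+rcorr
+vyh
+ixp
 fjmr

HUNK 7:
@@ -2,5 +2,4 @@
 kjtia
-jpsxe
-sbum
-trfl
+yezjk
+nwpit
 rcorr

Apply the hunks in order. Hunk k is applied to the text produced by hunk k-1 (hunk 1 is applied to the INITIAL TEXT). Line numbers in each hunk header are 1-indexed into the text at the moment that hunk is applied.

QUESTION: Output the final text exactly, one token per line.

Answer: tehat
kjtia
yezjk
nwpit
rcorr
vyh
ixp
fjmr
wdm
cyvz
yxxs
qgrs
yorag

Derivation:
Hunk 1: at line 1 remove [ilich] add [tlxz,vwmp,ogd] -> 13 lines: tehat kjtia tlxz vwmp ogd dlc rbzkd zjmnu wdm cyvz yxxs qgrs yorag
Hunk 2: at line 6 remove [zjmnu] add [pmk,vmc] -> 14 lines: tehat kjtia tlxz vwmp ogd dlc rbzkd pmk vmc wdm cyvz yxxs qgrs yorag
Hunk 3: at line 1 remove [tlxz,vwmp] add [jlouj,cmlfj] -> 14 lines: tehat kjtia jlouj cmlfj ogd dlc rbzkd pmk vmc wdm cyvz yxxs qgrs yorag
Hunk 4: at line 2 remove [jlouj,cmlfj,ogd] add [jpsxe,sbum,trfl] -> 14 lines: tehat kjtia jpsxe sbum trfl dlc rbzkd pmk vmc wdm cyvz yxxs qgrs yorag
Hunk 5: at line 6 remove [pmk,vmc] add [fjmr] -> 13 lines: tehat kjtia jpsxe sbum trfl dlc rbzkd fjmr wdm cyvz yxxs qgrs yorag
Hunk 6: at line 5 remove [dlc,rbzkd] add [rcorr,vyh,ixp] -> 14 lines: tehat kjtia jpsxe sbum trfl rcorr vyh ixp fjmr wdm cyvz yxxs qgrs yorag
Hunk 7: at line 2 remove [jpsxe,sbum,trfl] add [yezjk,nwpit] -> 13 lines: tehat kjtia yezjk nwpit rcorr vyh ixp fjmr wdm cyvz yxxs qgrs yorag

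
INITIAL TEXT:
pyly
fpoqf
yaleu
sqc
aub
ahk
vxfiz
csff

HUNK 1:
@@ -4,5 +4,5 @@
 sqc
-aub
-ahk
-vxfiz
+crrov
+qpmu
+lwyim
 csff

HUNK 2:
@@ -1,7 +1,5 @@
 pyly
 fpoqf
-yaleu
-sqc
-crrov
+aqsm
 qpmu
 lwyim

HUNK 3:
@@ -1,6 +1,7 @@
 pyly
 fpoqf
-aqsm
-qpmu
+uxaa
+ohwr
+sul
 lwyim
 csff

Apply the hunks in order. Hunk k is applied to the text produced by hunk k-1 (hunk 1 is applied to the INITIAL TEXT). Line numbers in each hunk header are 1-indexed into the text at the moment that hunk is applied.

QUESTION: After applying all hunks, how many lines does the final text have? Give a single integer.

Answer: 7

Derivation:
Hunk 1: at line 4 remove [aub,ahk,vxfiz] add [crrov,qpmu,lwyim] -> 8 lines: pyly fpoqf yaleu sqc crrov qpmu lwyim csff
Hunk 2: at line 1 remove [yaleu,sqc,crrov] add [aqsm] -> 6 lines: pyly fpoqf aqsm qpmu lwyim csff
Hunk 3: at line 1 remove [aqsm,qpmu] add [uxaa,ohwr,sul] -> 7 lines: pyly fpoqf uxaa ohwr sul lwyim csff
Final line count: 7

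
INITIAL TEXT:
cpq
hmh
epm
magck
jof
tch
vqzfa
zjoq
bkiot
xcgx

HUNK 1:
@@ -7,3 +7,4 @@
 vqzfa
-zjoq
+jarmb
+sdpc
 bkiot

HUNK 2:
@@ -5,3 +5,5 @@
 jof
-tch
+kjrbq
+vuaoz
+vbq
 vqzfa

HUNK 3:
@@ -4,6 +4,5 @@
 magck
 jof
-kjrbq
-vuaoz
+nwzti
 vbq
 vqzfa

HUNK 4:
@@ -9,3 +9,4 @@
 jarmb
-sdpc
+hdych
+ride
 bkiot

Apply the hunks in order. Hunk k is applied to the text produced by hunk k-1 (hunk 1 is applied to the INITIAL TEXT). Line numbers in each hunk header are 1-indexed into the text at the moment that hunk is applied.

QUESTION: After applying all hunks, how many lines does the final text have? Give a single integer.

Hunk 1: at line 7 remove [zjoq] add [jarmb,sdpc] -> 11 lines: cpq hmh epm magck jof tch vqzfa jarmb sdpc bkiot xcgx
Hunk 2: at line 5 remove [tch] add [kjrbq,vuaoz,vbq] -> 13 lines: cpq hmh epm magck jof kjrbq vuaoz vbq vqzfa jarmb sdpc bkiot xcgx
Hunk 3: at line 4 remove [kjrbq,vuaoz] add [nwzti] -> 12 lines: cpq hmh epm magck jof nwzti vbq vqzfa jarmb sdpc bkiot xcgx
Hunk 4: at line 9 remove [sdpc] add [hdych,ride] -> 13 lines: cpq hmh epm magck jof nwzti vbq vqzfa jarmb hdych ride bkiot xcgx
Final line count: 13

Answer: 13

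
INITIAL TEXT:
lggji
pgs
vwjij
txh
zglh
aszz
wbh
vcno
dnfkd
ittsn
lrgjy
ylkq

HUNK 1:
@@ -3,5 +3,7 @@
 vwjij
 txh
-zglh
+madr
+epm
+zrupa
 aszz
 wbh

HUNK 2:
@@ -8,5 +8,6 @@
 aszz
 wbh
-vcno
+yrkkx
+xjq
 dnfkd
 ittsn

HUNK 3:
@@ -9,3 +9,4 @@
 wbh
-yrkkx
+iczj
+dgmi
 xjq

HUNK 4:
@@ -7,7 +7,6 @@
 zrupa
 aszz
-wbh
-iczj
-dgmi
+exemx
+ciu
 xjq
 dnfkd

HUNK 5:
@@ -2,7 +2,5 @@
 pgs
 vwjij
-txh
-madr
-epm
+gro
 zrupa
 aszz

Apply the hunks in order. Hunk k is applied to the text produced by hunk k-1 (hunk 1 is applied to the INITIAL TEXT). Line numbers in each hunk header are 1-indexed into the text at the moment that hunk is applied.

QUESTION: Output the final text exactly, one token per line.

Hunk 1: at line 3 remove [zglh] add [madr,epm,zrupa] -> 14 lines: lggji pgs vwjij txh madr epm zrupa aszz wbh vcno dnfkd ittsn lrgjy ylkq
Hunk 2: at line 8 remove [vcno] add [yrkkx,xjq] -> 15 lines: lggji pgs vwjij txh madr epm zrupa aszz wbh yrkkx xjq dnfkd ittsn lrgjy ylkq
Hunk 3: at line 9 remove [yrkkx] add [iczj,dgmi] -> 16 lines: lggji pgs vwjij txh madr epm zrupa aszz wbh iczj dgmi xjq dnfkd ittsn lrgjy ylkq
Hunk 4: at line 7 remove [wbh,iczj,dgmi] add [exemx,ciu] -> 15 lines: lggji pgs vwjij txh madr epm zrupa aszz exemx ciu xjq dnfkd ittsn lrgjy ylkq
Hunk 5: at line 2 remove [txh,madr,epm] add [gro] -> 13 lines: lggji pgs vwjij gro zrupa aszz exemx ciu xjq dnfkd ittsn lrgjy ylkq

Answer: lggji
pgs
vwjij
gro
zrupa
aszz
exemx
ciu
xjq
dnfkd
ittsn
lrgjy
ylkq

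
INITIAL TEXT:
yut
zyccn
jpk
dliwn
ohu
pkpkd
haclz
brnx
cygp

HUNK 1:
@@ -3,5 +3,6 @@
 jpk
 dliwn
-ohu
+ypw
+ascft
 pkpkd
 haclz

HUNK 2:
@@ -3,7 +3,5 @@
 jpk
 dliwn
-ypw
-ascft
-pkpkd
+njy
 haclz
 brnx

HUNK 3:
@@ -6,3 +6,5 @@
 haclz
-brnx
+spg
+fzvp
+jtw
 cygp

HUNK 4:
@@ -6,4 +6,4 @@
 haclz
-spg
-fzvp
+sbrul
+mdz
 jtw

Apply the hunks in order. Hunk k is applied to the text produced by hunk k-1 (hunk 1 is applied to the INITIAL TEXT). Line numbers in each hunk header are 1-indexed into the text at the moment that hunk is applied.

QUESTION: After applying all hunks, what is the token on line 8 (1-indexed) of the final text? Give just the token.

Answer: mdz

Derivation:
Hunk 1: at line 3 remove [ohu] add [ypw,ascft] -> 10 lines: yut zyccn jpk dliwn ypw ascft pkpkd haclz brnx cygp
Hunk 2: at line 3 remove [ypw,ascft,pkpkd] add [njy] -> 8 lines: yut zyccn jpk dliwn njy haclz brnx cygp
Hunk 3: at line 6 remove [brnx] add [spg,fzvp,jtw] -> 10 lines: yut zyccn jpk dliwn njy haclz spg fzvp jtw cygp
Hunk 4: at line 6 remove [spg,fzvp] add [sbrul,mdz] -> 10 lines: yut zyccn jpk dliwn njy haclz sbrul mdz jtw cygp
Final line 8: mdz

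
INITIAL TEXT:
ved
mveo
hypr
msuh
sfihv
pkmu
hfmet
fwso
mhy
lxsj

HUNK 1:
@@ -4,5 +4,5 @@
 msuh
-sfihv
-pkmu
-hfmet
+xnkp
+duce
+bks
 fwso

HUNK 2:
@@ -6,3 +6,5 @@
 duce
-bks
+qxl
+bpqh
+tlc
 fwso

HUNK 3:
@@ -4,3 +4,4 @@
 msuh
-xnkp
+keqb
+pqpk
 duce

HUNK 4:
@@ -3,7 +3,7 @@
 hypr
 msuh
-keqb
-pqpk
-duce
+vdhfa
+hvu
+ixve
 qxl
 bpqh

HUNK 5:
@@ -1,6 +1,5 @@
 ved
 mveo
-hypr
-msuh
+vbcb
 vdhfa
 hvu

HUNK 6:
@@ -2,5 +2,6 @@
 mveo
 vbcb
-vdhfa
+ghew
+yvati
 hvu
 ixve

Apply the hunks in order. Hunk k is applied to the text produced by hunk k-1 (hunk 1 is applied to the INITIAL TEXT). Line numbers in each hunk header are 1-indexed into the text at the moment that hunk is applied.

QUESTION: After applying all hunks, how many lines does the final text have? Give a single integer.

Answer: 13

Derivation:
Hunk 1: at line 4 remove [sfihv,pkmu,hfmet] add [xnkp,duce,bks] -> 10 lines: ved mveo hypr msuh xnkp duce bks fwso mhy lxsj
Hunk 2: at line 6 remove [bks] add [qxl,bpqh,tlc] -> 12 lines: ved mveo hypr msuh xnkp duce qxl bpqh tlc fwso mhy lxsj
Hunk 3: at line 4 remove [xnkp] add [keqb,pqpk] -> 13 lines: ved mveo hypr msuh keqb pqpk duce qxl bpqh tlc fwso mhy lxsj
Hunk 4: at line 3 remove [keqb,pqpk,duce] add [vdhfa,hvu,ixve] -> 13 lines: ved mveo hypr msuh vdhfa hvu ixve qxl bpqh tlc fwso mhy lxsj
Hunk 5: at line 1 remove [hypr,msuh] add [vbcb] -> 12 lines: ved mveo vbcb vdhfa hvu ixve qxl bpqh tlc fwso mhy lxsj
Hunk 6: at line 2 remove [vdhfa] add [ghew,yvati] -> 13 lines: ved mveo vbcb ghew yvati hvu ixve qxl bpqh tlc fwso mhy lxsj
Final line count: 13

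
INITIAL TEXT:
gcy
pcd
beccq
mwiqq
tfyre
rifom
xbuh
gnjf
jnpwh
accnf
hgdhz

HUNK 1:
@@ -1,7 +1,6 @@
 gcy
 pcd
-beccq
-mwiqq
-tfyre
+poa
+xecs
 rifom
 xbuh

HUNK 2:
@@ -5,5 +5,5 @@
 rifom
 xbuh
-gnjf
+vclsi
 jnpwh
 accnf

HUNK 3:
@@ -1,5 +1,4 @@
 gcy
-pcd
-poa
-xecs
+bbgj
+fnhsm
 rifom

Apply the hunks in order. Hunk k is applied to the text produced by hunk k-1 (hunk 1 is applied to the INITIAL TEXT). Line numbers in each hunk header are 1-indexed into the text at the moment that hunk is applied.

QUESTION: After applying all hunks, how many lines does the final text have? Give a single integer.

Answer: 9

Derivation:
Hunk 1: at line 1 remove [beccq,mwiqq,tfyre] add [poa,xecs] -> 10 lines: gcy pcd poa xecs rifom xbuh gnjf jnpwh accnf hgdhz
Hunk 2: at line 5 remove [gnjf] add [vclsi] -> 10 lines: gcy pcd poa xecs rifom xbuh vclsi jnpwh accnf hgdhz
Hunk 3: at line 1 remove [pcd,poa,xecs] add [bbgj,fnhsm] -> 9 lines: gcy bbgj fnhsm rifom xbuh vclsi jnpwh accnf hgdhz
Final line count: 9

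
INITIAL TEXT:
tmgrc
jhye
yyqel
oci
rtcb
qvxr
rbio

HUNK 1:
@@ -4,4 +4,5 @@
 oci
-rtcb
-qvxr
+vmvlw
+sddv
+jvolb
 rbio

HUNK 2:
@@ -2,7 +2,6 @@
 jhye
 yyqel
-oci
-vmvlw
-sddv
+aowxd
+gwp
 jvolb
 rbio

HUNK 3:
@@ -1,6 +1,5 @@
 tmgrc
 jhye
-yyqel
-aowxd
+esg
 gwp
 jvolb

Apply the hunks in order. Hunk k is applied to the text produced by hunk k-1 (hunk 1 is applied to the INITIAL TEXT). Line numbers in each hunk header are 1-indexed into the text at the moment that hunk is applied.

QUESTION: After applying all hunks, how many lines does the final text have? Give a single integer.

Answer: 6

Derivation:
Hunk 1: at line 4 remove [rtcb,qvxr] add [vmvlw,sddv,jvolb] -> 8 lines: tmgrc jhye yyqel oci vmvlw sddv jvolb rbio
Hunk 2: at line 2 remove [oci,vmvlw,sddv] add [aowxd,gwp] -> 7 lines: tmgrc jhye yyqel aowxd gwp jvolb rbio
Hunk 3: at line 1 remove [yyqel,aowxd] add [esg] -> 6 lines: tmgrc jhye esg gwp jvolb rbio
Final line count: 6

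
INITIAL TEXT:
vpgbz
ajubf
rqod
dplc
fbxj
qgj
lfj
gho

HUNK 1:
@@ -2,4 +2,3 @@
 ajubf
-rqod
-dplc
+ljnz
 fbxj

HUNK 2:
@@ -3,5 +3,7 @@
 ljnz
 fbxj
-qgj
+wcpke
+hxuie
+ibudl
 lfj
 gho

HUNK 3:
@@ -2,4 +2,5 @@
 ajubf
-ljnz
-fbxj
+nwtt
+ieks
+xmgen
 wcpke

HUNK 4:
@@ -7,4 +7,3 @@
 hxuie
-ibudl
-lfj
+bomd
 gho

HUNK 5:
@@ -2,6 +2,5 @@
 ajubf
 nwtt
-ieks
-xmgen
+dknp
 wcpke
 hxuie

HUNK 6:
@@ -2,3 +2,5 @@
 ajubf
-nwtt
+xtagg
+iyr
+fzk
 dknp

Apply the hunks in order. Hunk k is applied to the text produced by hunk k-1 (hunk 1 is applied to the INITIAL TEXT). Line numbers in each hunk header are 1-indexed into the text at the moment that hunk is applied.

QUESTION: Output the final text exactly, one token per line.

Answer: vpgbz
ajubf
xtagg
iyr
fzk
dknp
wcpke
hxuie
bomd
gho

Derivation:
Hunk 1: at line 2 remove [rqod,dplc] add [ljnz] -> 7 lines: vpgbz ajubf ljnz fbxj qgj lfj gho
Hunk 2: at line 3 remove [qgj] add [wcpke,hxuie,ibudl] -> 9 lines: vpgbz ajubf ljnz fbxj wcpke hxuie ibudl lfj gho
Hunk 3: at line 2 remove [ljnz,fbxj] add [nwtt,ieks,xmgen] -> 10 lines: vpgbz ajubf nwtt ieks xmgen wcpke hxuie ibudl lfj gho
Hunk 4: at line 7 remove [ibudl,lfj] add [bomd] -> 9 lines: vpgbz ajubf nwtt ieks xmgen wcpke hxuie bomd gho
Hunk 5: at line 2 remove [ieks,xmgen] add [dknp] -> 8 lines: vpgbz ajubf nwtt dknp wcpke hxuie bomd gho
Hunk 6: at line 2 remove [nwtt] add [xtagg,iyr,fzk] -> 10 lines: vpgbz ajubf xtagg iyr fzk dknp wcpke hxuie bomd gho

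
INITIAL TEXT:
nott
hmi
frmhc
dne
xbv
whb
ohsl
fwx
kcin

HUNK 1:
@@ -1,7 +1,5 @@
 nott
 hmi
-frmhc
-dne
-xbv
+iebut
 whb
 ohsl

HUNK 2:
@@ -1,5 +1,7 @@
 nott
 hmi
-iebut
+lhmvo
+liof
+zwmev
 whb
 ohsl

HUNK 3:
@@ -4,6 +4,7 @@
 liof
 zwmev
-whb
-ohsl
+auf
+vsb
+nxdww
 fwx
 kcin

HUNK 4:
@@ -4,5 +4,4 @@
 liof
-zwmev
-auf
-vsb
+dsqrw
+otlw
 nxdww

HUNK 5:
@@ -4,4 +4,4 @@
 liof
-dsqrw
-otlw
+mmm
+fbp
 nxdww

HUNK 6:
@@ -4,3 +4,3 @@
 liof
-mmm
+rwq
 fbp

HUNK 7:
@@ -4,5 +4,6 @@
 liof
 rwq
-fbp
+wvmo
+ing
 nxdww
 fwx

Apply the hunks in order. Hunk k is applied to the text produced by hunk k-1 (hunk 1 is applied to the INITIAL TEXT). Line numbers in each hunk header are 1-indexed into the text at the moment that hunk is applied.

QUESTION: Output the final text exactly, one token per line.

Answer: nott
hmi
lhmvo
liof
rwq
wvmo
ing
nxdww
fwx
kcin

Derivation:
Hunk 1: at line 1 remove [frmhc,dne,xbv] add [iebut] -> 7 lines: nott hmi iebut whb ohsl fwx kcin
Hunk 2: at line 1 remove [iebut] add [lhmvo,liof,zwmev] -> 9 lines: nott hmi lhmvo liof zwmev whb ohsl fwx kcin
Hunk 3: at line 4 remove [whb,ohsl] add [auf,vsb,nxdww] -> 10 lines: nott hmi lhmvo liof zwmev auf vsb nxdww fwx kcin
Hunk 4: at line 4 remove [zwmev,auf,vsb] add [dsqrw,otlw] -> 9 lines: nott hmi lhmvo liof dsqrw otlw nxdww fwx kcin
Hunk 5: at line 4 remove [dsqrw,otlw] add [mmm,fbp] -> 9 lines: nott hmi lhmvo liof mmm fbp nxdww fwx kcin
Hunk 6: at line 4 remove [mmm] add [rwq] -> 9 lines: nott hmi lhmvo liof rwq fbp nxdww fwx kcin
Hunk 7: at line 4 remove [fbp] add [wvmo,ing] -> 10 lines: nott hmi lhmvo liof rwq wvmo ing nxdww fwx kcin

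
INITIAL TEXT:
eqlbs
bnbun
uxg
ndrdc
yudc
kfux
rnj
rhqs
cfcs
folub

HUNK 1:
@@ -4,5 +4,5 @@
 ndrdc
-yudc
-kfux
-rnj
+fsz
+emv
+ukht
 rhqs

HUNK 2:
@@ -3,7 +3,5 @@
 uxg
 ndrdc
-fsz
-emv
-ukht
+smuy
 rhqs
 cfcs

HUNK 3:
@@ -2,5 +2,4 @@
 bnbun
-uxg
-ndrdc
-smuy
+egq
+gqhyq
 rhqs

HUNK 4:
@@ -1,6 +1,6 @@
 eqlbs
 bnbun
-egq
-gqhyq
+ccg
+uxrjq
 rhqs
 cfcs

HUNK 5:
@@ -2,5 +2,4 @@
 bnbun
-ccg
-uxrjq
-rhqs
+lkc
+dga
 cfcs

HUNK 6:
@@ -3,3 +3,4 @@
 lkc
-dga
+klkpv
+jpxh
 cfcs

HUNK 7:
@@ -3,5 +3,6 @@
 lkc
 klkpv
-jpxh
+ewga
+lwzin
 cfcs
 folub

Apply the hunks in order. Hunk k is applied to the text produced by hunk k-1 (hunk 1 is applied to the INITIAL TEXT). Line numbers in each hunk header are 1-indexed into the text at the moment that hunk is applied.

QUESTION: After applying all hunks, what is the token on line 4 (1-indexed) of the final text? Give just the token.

Hunk 1: at line 4 remove [yudc,kfux,rnj] add [fsz,emv,ukht] -> 10 lines: eqlbs bnbun uxg ndrdc fsz emv ukht rhqs cfcs folub
Hunk 2: at line 3 remove [fsz,emv,ukht] add [smuy] -> 8 lines: eqlbs bnbun uxg ndrdc smuy rhqs cfcs folub
Hunk 3: at line 2 remove [uxg,ndrdc,smuy] add [egq,gqhyq] -> 7 lines: eqlbs bnbun egq gqhyq rhqs cfcs folub
Hunk 4: at line 1 remove [egq,gqhyq] add [ccg,uxrjq] -> 7 lines: eqlbs bnbun ccg uxrjq rhqs cfcs folub
Hunk 5: at line 2 remove [ccg,uxrjq,rhqs] add [lkc,dga] -> 6 lines: eqlbs bnbun lkc dga cfcs folub
Hunk 6: at line 3 remove [dga] add [klkpv,jpxh] -> 7 lines: eqlbs bnbun lkc klkpv jpxh cfcs folub
Hunk 7: at line 3 remove [jpxh] add [ewga,lwzin] -> 8 lines: eqlbs bnbun lkc klkpv ewga lwzin cfcs folub
Final line 4: klkpv

Answer: klkpv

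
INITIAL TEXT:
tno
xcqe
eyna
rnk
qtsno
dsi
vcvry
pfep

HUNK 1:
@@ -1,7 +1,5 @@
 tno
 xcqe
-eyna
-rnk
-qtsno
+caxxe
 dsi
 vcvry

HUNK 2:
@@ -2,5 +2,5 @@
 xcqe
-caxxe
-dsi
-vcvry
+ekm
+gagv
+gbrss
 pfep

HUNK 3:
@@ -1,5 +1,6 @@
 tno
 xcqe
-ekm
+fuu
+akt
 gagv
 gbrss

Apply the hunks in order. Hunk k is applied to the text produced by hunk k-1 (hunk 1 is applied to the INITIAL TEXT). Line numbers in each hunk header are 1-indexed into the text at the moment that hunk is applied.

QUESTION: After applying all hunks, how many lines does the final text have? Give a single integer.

Answer: 7

Derivation:
Hunk 1: at line 1 remove [eyna,rnk,qtsno] add [caxxe] -> 6 lines: tno xcqe caxxe dsi vcvry pfep
Hunk 2: at line 2 remove [caxxe,dsi,vcvry] add [ekm,gagv,gbrss] -> 6 lines: tno xcqe ekm gagv gbrss pfep
Hunk 3: at line 1 remove [ekm] add [fuu,akt] -> 7 lines: tno xcqe fuu akt gagv gbrss pfep
Final line count: 7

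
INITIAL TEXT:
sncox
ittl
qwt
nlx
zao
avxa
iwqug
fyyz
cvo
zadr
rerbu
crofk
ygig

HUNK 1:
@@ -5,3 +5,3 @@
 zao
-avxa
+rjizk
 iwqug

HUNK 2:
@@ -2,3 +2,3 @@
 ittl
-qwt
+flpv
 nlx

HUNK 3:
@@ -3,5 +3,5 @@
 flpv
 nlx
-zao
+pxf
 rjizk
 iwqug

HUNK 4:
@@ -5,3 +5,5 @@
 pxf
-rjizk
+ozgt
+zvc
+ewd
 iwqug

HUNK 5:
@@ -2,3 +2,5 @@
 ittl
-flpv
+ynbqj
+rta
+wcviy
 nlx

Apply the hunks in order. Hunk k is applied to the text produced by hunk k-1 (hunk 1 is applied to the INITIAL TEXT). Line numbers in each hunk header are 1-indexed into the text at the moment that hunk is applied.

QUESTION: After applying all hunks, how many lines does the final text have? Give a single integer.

Answer: 17

Derivation:
Hunk 1: at line 5 remove [avxa] add [rjizk] -> 13 lines: sncox ittl qwt nlx zao rjizk iwqug fyyz cvo zadr rerbu crofk ygig
Hunk 2: at line 2 remove [qwt] add [flpv] -> 13 lines: sncox ittl flpv nlx zao rjizk iwqug fyyz cvo zadr rerbu crofk ygig
Hunk 3: at line 3 remove [zao] add [pxf] -> 13 lines: sncox ittl flpv nlx pxf rjizk iwqug fyyz cvo zadr rerbu crofk ygig
Hunk 4: at line 5 remove [rjizk] add [ozgt,zvc,ewd] -> 15 lines: sncox ittl flpv nlx pxf ozgt zvc ewd iwqug fyyz cvo zadr rerbu crofk ygig
Hunk 5: at line 2 remove [flpv] add [ynbqj,rta,wcviy] -> 17 lines: sncox ittl ynbqj rta wcviy nlx pxf ozgt zvc ewd iwqug fyyz cvo zadr rerbu crofk ygig
Final line count: 17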